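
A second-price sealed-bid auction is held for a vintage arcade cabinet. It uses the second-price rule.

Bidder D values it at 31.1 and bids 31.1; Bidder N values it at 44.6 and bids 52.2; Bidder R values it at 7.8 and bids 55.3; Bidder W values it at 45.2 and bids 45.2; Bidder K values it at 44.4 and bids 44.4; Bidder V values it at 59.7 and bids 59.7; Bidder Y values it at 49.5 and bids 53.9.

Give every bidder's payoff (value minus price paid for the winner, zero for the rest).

Payoffs: Bidder D 0.0, Bidder N 0.0, Bidder R 0.0, Bidder W 0.0, Bidder K 0.0, Bidder V 4.4, Bidder Y 0.0.

Sorted high to low: Bidder V 59.7; Bidder R 55.3; Bidder Y 53.9; Bidder N 52.2; Bidder W 45.2; Bidder K 44.4; Bidder D 31.1.
Bidder V has the top bid and wins; the price is the second-highest bid, 55.3.
Bidder V's payoff = 59.7 − 55.3 = 4.4. All other bidders lose, so their payoff is 0.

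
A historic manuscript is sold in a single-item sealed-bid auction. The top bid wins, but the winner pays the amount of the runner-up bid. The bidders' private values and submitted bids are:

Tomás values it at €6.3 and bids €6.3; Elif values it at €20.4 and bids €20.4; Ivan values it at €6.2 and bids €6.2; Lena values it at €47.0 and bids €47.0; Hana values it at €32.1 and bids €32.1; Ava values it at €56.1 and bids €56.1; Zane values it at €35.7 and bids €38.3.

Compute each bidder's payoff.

Tomás €0.0, Elif €0.0, Ivan €0.0, Lena €0.0, Hana €0.0, Ava €9.1, Zane €0.0.

Sorted high to low: Ava €56.1, then Lena €47.0, then Zane €38.3, then Hana €32.1, then Elif €20.4, then Tomás €6.3, then Ivan €6.2.
Ava has the top bid and wins; the price is the second-highest bid, €47.0.
Ava's payoff = €56.1 − €47.0 = €9.1. All other bidders lose, so their payoff is 0.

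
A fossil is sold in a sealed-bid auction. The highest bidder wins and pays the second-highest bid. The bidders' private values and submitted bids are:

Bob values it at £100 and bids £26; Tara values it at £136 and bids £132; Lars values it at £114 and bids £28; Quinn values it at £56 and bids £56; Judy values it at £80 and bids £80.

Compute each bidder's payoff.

Sorted high to low: Tara £132; Judy £80; Quinn £56; Lars £28; Bob £26.
Tara has the top bid and wins; the price is the second-highest bid, £80.
Tara's payoff = £136 − £80 = £56. All other bidders lose, so their payoff is 0.

Payoffs: Bob £0, Tara £56, Lars £0, Quinn £0, Judy £0.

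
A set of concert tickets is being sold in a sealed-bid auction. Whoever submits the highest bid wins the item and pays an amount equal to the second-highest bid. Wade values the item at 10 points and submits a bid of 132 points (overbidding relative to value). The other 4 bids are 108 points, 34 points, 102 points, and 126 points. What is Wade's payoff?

-116 points

Highest competing bid: 126 points.
Wade's bid 132 points is the highest overall, so Wade wins and pays the second-highest bid, 126 points.
Payoff = value − price = 10 points − 126 points = -116 points.
Overbidding won the item at a price above value — truthful bidding would have avoided this loss.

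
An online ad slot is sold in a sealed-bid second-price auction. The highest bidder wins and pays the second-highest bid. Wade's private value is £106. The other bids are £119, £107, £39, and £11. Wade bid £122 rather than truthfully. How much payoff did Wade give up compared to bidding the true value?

The highest competing bid is £119.
Bidding truthfully at £106: the top bid is £119 (a rival), so Wade loses. Payoff = £0.
Bidding £122: Wade has the top bid, wins, and pays the second-highest bid £119. Payoff = £106 − £119 = -£13.
Regret = truthful payoff − actual payoff = £0 − -£13 = £13.

Regret: £13.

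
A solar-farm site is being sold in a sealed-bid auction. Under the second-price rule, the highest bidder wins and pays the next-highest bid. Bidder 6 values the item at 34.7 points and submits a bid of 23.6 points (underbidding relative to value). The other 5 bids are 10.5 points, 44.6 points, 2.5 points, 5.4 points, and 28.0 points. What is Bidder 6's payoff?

Highest competing bid: 44.6 points.
Bidder 6's bid 23.6 points is not the highest, so Bidder 6 loses, pays nothing, and earns zero payoff.

Payoff = 0.0 points.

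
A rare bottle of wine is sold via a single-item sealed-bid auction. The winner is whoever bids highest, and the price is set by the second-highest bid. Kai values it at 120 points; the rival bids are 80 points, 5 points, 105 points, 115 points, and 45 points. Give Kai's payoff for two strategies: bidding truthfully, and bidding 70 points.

The highest competing bid is 115 points.
Bidding truthfully at 120 points: Kai has the top bid, wins, and pays the second-highest bid 115 points. Payoff = 120 points − 115 points = 5 points.
Bidding 70 points: the top bid is 115 points (a rival), so Kai loses. Payoff = 0 points.

(a) 5 points  (b) 0 points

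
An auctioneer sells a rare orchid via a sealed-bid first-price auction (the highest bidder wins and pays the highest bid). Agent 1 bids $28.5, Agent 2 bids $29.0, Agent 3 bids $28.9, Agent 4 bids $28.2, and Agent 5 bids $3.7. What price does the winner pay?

Ranking the bids: Agent 2 $29.0; Agent 3 $28.9; Agent 1 $28.5; Agent 4 $28.2; Agent 5 $3.7.
Agent 2 is the highest bidder, so Agent 2 wins.
Under the first-price rule, the price is the highest bid: $29.0.

The winner pays $29.0.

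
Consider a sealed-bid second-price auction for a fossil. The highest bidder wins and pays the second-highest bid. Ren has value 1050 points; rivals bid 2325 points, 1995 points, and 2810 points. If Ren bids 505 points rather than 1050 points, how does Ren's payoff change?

The highest competing bid is 2810 points.
Bidding truthfully at 1050 points: the top bid is 2810 points (a rival), so Ren loses. Payoff = 0 points.
Bidding 505 points: the top bid is 2810 points (a rival), so Ren loses. Payoff = 0 points.
Change = 0 points − 0 points = 0 points.

Payoff change: 0 points.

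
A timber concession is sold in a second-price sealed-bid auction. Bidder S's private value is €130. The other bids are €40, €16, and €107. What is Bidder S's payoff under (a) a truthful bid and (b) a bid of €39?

The highest competing bid is €107.
Bidding truthfully at €130: Bidder S has the top bid, wins, and pays the second-highest bid €107. Payoff = €130 − €107 = €23.
Bidding €39: the top bid is €107 (a rival), so Bidder S loses. Payoff = €0.

Truthful: €23; alternative: €0.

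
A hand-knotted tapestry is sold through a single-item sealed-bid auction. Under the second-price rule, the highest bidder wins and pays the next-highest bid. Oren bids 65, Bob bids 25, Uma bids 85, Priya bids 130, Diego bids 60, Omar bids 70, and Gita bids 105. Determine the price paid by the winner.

105

Ranking the bids: Priya 130; Gita 105; Uma 85; Omar 70; Oren 65; Diego 60; Bob 25.
Priya has the highest bid, so Priya wins.
The second-highest bid is 105, so that is what Priya pays.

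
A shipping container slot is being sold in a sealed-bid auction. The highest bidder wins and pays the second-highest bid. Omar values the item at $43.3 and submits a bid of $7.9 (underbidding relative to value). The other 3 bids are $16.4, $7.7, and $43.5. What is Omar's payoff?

Omar's payoff: $0.0.

Highest competing bid: $43.5.
Omar's bid $7.9 is not the highest, so Omar loses, pays nothing, and earns zero payoff.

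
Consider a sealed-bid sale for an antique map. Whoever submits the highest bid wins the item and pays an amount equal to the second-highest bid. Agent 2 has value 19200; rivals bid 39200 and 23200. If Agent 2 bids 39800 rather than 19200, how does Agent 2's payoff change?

The highest competing bid is 39200.
Bidding truthfully at 19200: the top bid is 39200 (a rival), so Agent 2 loses. Payoff = 0.
Bidding 39800: Agent 2 has the top bid, wins, and pays the second-highest bid 39200. Payoff = 19200 − 39200 = -20000.
Change = -20000 − 0 = -20000.

Payoff change: -20000.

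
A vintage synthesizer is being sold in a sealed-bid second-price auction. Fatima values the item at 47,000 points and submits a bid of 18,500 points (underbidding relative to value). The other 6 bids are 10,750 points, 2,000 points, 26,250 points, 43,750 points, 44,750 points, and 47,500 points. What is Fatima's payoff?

Highest competing bid: 47,500 points.
Fatima's bid 18,500 points is not the highest, so Fatima loses, pays nothing, and earns zero payoff.

Fatima's payoff: 0 points.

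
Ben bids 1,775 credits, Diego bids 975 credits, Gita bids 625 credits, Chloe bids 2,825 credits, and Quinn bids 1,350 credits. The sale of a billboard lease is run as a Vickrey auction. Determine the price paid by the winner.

1,775 credits

Sorted high to low: Chloe 2,825 credits > Ben 1,775 credits > Quinn 1,350 credits > Diego 975 credits > Gita 625 credits.
Chloe has the highest bid, so Chloe wins.
The second-highest bid is 1,775 credits, so that is what Chloe pays.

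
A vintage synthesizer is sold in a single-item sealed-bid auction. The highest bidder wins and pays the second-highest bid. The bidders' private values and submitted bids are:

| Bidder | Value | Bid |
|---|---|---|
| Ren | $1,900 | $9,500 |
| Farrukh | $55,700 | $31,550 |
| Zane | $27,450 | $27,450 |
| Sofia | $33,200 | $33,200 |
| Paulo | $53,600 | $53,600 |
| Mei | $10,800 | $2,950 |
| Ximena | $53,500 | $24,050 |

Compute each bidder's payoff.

Payoffs: Ren $0, Farrukh $0, Zane $0, Sofia $0, Paulo $20,400, Mei $0, Ximena $0.

Sorted high to low: Paulo $53,600; Sofia $33,200; Farrukh $31,550; Zane $27,450; Ximena $24,050; Ren $9,500; Mei $2,950.
Paulo has the top bid and wins; the price is the second-highest bid, $33,200.
Paulo's payoff = $53,600 − $33,200 = $20,400. All other bidders lose, so their payoff is 0.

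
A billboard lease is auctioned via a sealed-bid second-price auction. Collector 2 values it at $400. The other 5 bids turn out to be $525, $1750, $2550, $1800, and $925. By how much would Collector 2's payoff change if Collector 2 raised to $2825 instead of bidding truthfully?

Payoff change: -$2150.

The highest competing bid is $2550.
Bidding truthfully at $400: the top bid is $2550 (a rival), so Collector 2 loses. Payoff = $0.
Bidding $2825: Collector 2 has the top bid, wins, and pays the second-highest bid $2550. Payoff = $400 − $2550 = -$2150.
Change = -$2150 − $0 = -$2150.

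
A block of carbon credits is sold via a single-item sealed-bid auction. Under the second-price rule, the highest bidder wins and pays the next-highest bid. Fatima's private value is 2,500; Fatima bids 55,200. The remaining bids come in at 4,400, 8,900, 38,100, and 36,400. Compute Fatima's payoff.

Highest competing bid: 38,100.
Fatima's bid 55,200 is the highest overall, so Fatima wins and pays the second-highest bid, 38,100.
Payoff = value − price = 2,500 − 38,100 = -35,600.
Overbidding won the item at a price above value — truthful bidding would have avoided this loss.

-35,600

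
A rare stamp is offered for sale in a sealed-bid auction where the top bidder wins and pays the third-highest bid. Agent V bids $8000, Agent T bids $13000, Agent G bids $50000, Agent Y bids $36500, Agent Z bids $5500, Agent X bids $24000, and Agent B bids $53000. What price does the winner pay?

Ranking the bids: Agent B $53000; Agent G $50000; Agent Y $36500; Agent X $24000; Agent T $13000; Agent V $8000; Agent Z $5500.
Agent B is the highest bidder, so Agent B wins.
Under the third-price rule, the price is the third-highest bid: $36500.

$36500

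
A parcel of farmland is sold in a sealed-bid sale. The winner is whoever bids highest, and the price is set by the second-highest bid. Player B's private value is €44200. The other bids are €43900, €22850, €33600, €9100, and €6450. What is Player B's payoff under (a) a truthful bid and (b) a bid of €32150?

(a) €300  (b) €0

The highest competing bid is €43900.
Bidding truthfully at €44200: Player B has the top bid, wins, and pays the second-highest bid €43900. Payoff = €44200 − €43900 = €300.
Bidding €32150: the top bid is €43900 (a rival), so Player B loses. Payoff = €0.
This is the dominant-strategy logic: truthful bidding weakly beats any alternative.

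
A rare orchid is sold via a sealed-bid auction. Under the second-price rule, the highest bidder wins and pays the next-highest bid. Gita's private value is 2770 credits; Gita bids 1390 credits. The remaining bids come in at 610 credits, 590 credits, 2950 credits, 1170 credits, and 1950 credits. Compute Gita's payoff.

0 credits

Highest competing bid: 2950 credits.
Gita's bid 1390 credits is not the highest, so Gita loses, pays nothing, and earns zero payoff.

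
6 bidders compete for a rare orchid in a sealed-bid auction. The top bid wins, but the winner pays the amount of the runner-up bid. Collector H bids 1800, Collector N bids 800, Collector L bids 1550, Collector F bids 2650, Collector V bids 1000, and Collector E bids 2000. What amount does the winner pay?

Ordered from highest: Collector F 2650; Collector E 2000; Collector H 1800; Collector L 1550; Collector V 1000; Collector N 800.
Collector F has the highest bid, so Collector F wins.
The second-highest bid is 2000, so that is what Collector F pays.

Price paid: 2000.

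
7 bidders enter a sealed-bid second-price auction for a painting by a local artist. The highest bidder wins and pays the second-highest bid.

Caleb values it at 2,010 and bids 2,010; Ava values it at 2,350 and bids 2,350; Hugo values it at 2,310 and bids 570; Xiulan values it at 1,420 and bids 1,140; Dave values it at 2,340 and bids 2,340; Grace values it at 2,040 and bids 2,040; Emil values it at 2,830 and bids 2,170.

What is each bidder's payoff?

Caleb 0, Ava 10, Hugo 0, Xiulan 0, Dave 0, Grace 0, Emil 0.

Ordered from highest: Ava 2,350 > Dave 2,340 > Emil 2,170 > Grace 2,040 > Caleb 2,010 > Xiulan 1,140 > Hugo 570.
Ava has the top bid and wins; the price is the second-highest bid, 2,340.
Ava's payoff = 2,350 − 2,340 = 10. All other bidders lose, so their payoff is 0.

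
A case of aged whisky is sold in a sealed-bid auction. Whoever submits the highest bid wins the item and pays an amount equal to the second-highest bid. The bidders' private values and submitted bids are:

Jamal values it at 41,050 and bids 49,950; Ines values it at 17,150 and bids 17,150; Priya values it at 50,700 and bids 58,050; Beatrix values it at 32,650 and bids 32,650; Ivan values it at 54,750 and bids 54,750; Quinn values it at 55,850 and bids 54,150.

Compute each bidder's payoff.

Payoffs: Jamal 0, Ines 0, Priya -4,050, Beatrix 0, Ivan 0, Quinn 0.

Sorted high to low: Priya 58,050 > Ivan 54,750 > Quinn 54,150 > Jamal 49,950 > Beatrix 32,650 > Ines 17,150.
Priya has the top bid and wins; the price is the second-highest bid, 54,750.
Priya's payoff = 50,700 − 54,750 = -4,050. All other bidders lose, so their payoff is 0.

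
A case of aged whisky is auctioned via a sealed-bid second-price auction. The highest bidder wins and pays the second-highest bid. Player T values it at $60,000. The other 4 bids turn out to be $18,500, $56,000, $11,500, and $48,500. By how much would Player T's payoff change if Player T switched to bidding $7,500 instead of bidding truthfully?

The highest competing bid is $56,000.
Bidding truthfully at $60,000: Player T has the top bid, wins, and pays the second-highest bid $56,000. Payoff = $60,000 − $56,000 = $4,000.
Bidding $7,500: the top bid is $56,000 (a rival), so Player T loses. Payoff = $0.
Change = $0 − $4,000 = -$4,000.

Payoff change: -$4,000.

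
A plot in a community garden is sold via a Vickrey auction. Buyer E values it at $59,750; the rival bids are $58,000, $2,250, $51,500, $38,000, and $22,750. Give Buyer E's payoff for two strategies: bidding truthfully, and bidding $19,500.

The highest competing bid is $58,000.
Bidding truthfully at $59,750: Buyer E has the top bid, wins, and pays the second-highest bid $58,000. Payoff = $59,750 − $58,000 = $1,750.
Bidding $19,500: the top bid is $58,000 (a rival), so Buyer E loses. Payoff = $0.

Truthful: $1,750; alternative: $0.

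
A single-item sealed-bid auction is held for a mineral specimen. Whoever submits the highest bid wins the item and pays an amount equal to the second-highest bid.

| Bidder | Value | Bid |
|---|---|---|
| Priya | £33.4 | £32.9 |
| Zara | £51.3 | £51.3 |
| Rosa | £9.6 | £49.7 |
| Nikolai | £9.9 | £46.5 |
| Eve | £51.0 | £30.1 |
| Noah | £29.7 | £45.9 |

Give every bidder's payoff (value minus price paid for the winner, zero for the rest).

Sorted high to low: Zara £51.3; Rosa £49.7; Nikolai £46.5; Noah £45.9; Priya £32.9; Eve £30.1.
Zara has the top bid and wins; the price is the second-highest bid, £49.7.
Zara's payoff = £51.3 − £49.7 = £1.6. All other bidders lose, so their payoff is 0.

Payoffs: Priya £0.0, Zara £1.6, Rosa £0.0, Nikolai £0.0, Eve £0.0, Noah £0.0.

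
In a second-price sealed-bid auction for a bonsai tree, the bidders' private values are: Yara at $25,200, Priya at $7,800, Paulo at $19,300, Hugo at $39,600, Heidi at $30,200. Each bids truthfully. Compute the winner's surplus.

$9,400

Ranking the bids: Hugo $39,600; Heidi $30,200; Yara $25,200; Paulo $19,300; Priya $7,800.
Hugo wins with the top bid and pays the second-highest, $30,200.
Surplus = $39,600 − $30,200 = $9,400.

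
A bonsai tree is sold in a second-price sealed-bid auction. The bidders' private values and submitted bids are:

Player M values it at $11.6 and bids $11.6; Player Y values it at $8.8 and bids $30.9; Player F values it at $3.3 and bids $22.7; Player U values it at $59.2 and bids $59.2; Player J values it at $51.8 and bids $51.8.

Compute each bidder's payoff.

Bids in descending order: Player U $59.2 > Player J $51.8 > Player Y $30.9 > Player F $22.7 > Player M $11.6.
Player U has the top bid and wins; the price is the second-highest bid, $51.8.
Player U's payoff = $59.2 − $51.8 = $7.4. All other bidders lose, so their payoff is 0.

Payoffs: Player M $0.0, Player Y $0.0, Player F $0.0, Player U $7.4, Player J $0.0.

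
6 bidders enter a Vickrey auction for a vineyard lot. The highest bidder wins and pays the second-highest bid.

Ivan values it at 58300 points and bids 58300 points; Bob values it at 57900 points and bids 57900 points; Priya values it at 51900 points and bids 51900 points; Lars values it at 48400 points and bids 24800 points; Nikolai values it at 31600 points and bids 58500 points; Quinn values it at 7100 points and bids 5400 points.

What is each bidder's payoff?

Ivan 0 points, Bob 0 points, Priya 0 points, Lars 0 points, Nikolai -26700 points, Quinn 0 points.

Ordered from highest: Nikolai 58500 points; Ivan 58300 points; Bob 57900 points; Priya 51900 points; Lars 24800 points; Quinn 5400 points.
Nikolai has the top bid and wins; the price is the second-highest bid, 58300 points.
Nikolai's payoff = 31600 points − 58300 points = -26700 points. All other bidders lose, so their payoff is 0.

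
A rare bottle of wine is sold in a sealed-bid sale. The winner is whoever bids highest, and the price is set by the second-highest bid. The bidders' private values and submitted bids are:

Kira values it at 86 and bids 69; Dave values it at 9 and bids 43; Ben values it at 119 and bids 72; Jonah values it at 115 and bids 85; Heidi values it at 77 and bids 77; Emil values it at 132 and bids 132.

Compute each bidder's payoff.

Ordered from highest: Emil 132, then Jonah 85, then Heidi 77, then Ben 72, then Kira 69, then Dave 43.
Emil has the top bid and wins; the price is the second-highest bid, 85.
Emil's payoff = 132 − 85 = 47. All other bidders lose, so their payoff is 0.

Payoffs: Kira 0, Dave 0, Ben 0, Jonah 0, Heidi 0, Emil 47.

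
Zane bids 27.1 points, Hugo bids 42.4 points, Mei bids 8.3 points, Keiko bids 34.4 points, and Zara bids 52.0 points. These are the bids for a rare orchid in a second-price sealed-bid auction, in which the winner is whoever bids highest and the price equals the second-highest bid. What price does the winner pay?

Price paid: 42.4 points.

Bids in descending order: Zara 52.0 points, then Hugo 42.4 points, then Keiko 34.4 points, then Zane 27.1 points, then Mei 8.3 points.
Zara is the highest bidder, so Zara wins.
Under the second-price rule, the price is the second-highest bid: 42.4 points.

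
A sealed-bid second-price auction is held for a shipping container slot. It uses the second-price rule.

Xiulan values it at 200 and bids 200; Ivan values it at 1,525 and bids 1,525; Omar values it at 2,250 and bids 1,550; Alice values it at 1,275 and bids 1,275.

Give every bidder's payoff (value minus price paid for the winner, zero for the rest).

Payoffs: Xiulan 0, Ivan 0, Omar 725, Alice 0.

Ordered from highest: Omar 1,550, then Ivan 1,525, then Alice 1,275, then Xiulan 200.
Omar has the top bid and wins; the price is the second-highest bid, 1,525.
Omar's payoff = 2,250 − 1,525 = 725. All other bidders lose, so their payoff is 0.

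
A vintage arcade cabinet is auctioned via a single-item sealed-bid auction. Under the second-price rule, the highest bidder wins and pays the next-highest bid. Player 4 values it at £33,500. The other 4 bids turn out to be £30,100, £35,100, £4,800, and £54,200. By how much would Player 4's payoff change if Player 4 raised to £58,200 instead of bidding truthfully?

The highest competing bid is £54,200.
Bidding truthfully at £33,500: the top bid is £54,200 (a rival), so Player 4 loses. Payoff = £0.
Bidding £58,200: Player 4 has the top bid, wins, and pays the second-highest bid £54,200. Payoff = £33,500 − £54,200 = -£20,700.
Change = -£20,700 − £0 = -£20,700.

-£20,700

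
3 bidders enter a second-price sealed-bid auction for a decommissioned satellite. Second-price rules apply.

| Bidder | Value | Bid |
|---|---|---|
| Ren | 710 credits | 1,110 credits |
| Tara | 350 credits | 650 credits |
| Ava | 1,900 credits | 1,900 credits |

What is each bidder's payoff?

Ranking the bids: Ava 1,900 credits > Ren 1,110 credits > Tara 650 credits.
Ava has the top bid and wins; the price is the second-highest bid, 1,110 credits.
Ava's payoff = 1,900 credits − 1,110 credits = 790 credits. All other bidders lose, so their payoff is 0.

Payoffs: Ren 0 credits, Tara 0 credits, Ava 790 credits.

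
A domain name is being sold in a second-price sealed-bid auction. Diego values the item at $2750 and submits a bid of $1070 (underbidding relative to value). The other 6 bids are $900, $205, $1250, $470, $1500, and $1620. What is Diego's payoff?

Diego's payoff: $0.

Highest competing bid: $1620.
Diego's bid $1070 is not the highest, so Diego loses, pays nothing, and earns zero payoff.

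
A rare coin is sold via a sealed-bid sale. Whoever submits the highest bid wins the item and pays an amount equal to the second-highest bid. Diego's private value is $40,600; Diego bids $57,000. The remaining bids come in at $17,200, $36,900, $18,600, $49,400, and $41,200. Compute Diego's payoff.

Highest competing bid: $49,400.
Diego's bid $57,000 is the highest overall, so Diego wins and pays the second-highest bid, $49,400.
Payoff = value − price = $40,600 − $49,400 = -$8,800.

Diego's payoff: -$8,800.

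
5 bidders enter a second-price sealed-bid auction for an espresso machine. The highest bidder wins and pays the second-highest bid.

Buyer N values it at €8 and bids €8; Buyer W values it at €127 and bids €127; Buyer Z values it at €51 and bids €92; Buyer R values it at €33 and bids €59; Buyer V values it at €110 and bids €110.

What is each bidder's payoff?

Buyer N €0, Buyer W €17, Buyer Z €0, Buyer R €0, Buyer V €0.

Sorted high to low: Buyer W €127 > Buyer V €110 > Buyer Z €92 > Buyer R €59 > Buyer N €8.
Buyer W has the top bid and wins; the price is the second-highest bid, €110.
Buyer W's payoff = €127 − €110 = €17. All other bidders lose, so their payoff is 0.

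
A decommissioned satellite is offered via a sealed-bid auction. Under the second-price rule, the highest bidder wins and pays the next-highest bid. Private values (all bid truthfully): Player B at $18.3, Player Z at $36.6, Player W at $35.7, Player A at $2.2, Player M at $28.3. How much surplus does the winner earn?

Sorted high to low: Player Z $36.6, then Player W $35.7, then Player M $28.3, then Player B $18.3, then Player A $2.2.
Player Z wins with the top bid and pays the second-highest, $35.7.
Surplus = $36.6 − $35.7 = $0.9.

$0.9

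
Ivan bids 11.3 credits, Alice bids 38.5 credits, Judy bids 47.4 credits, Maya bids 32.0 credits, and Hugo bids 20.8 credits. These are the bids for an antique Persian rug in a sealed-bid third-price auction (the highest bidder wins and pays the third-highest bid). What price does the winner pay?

Ordered from highest: Judy 47.4 credits; Alice 38.5 credits; Maya 32.0 credits; Hugo 20.8 credits; Ivan 11.3 credits.
Judy is the highest bidder, so Judy wins.
Under the third-price rule, the price is the third-highest bid: 32.0 credits.

Price paid: 32.0 credits.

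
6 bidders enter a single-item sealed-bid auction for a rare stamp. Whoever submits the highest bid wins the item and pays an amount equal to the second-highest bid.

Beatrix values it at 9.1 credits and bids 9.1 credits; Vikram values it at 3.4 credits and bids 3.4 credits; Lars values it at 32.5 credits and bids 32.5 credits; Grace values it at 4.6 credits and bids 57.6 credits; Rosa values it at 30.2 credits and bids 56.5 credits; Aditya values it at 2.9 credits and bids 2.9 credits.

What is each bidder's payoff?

Beatrix 0.0 credits, Vikram 0.0 credits, Lars 0.0 credits, Grace -51.9 credits, Rosa 0.0 credits, Aditya 0.0 credits.

Ranking the bids: Grace 57.6 credits; Rosa 56.5 credits; Lars 32.5 credits; Beatrix 9.1 credits; Vikram 3.4 credits; Aditya 2.9 credits.
Grace has the top bid and wins; the price is the second-highest bid, 56.5 credits.
Grace's payoff = 4.6 credits − 56.5 credits = -51.9 credits. All other bidders lose, so their payoff is 0.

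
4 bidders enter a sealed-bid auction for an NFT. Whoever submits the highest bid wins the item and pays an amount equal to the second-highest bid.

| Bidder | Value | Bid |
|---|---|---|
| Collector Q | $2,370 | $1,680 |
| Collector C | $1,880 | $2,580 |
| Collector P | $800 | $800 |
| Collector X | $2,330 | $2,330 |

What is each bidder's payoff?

Payoffs: Collector Q $0, Collector C -$450, Collector P $0, Collector X $0.

Ordered from highest: Collector C $2,580; Collector X $2,330; Collector Q $1,680; Collector P $800.
Collector C has the top bid and wins; the price is the second-highest bid, $2,330.
Collector C's payoff = $1,880 − $2,330 = -$450. All other bidders lose, so their payoff is 0.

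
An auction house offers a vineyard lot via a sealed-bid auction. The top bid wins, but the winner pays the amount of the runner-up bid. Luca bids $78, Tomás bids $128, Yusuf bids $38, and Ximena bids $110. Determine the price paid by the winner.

Ranking the bids: Tomás $128 > Ximena $110 > Luca $78 > Yusuf $38.
Tomás has the highest bid, so Tomás wins.
The second-highest bid is $110, so that is what Tomás pays.

$110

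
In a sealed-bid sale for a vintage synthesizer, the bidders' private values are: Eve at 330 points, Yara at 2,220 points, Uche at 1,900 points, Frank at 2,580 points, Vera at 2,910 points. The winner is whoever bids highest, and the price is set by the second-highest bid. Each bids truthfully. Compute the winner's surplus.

Ranking the bids: Vera 2,910 points > Frank 2,580 points > Yara 2,220 points > Uche 1,900 points > Eve 330 points.
Vera wins with the top bid and pays the second-highest, 2,580 points.
Surplus = 2,910 points − 2,580 points = 330 points.

330 points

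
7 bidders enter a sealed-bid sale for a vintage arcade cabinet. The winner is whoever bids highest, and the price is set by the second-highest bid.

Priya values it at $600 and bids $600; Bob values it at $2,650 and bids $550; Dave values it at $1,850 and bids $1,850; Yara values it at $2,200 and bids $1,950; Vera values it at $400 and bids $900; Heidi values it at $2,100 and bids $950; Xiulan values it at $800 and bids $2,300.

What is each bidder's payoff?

Payoffs: Priya $0, Bob $0, Dave $0, Yara $0, Vera $0, Heidi $0, Xiulan -$1,150.

Sorted high to low: Xiulan $2,300, then Yara $1,950, then Dave $1,850, then Heidi $950, then Vera $900, then Priya $600, then Bob $550.
Xiulan has the top bid and wins; the price is the second-highest bid, $1,950.
Xiulan's payoff = $800 − $1,950 = -$1,150. All other bidders lose, so their payoff is 0.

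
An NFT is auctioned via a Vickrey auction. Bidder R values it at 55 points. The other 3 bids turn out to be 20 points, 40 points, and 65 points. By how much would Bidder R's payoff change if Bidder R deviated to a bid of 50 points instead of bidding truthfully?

0 points

The highest competing bid is 65 points.
Bidding truthfully at 55 points: the top bid is 65 points (a rival), so Bidder R loses. Payoff = 0 points.
Bidding 50 points: the top bid is 65 points (a rival), so Bidder R loses. Payoff = 0 points.
Change = 0 points − 0 points = 0 points.
The bid only affects whether you win, not the price — here both bids land on the same side of the top rival bid, so the deviation is payoff-neutral.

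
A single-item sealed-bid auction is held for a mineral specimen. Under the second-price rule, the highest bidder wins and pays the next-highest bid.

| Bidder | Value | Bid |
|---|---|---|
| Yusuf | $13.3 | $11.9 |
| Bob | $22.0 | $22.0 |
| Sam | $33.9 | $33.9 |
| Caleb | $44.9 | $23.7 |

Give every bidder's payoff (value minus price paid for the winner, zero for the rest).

Ranking the bids: Sam $33.9; Caleb $23.7; Bob $22.0; Yusuf $11.9.
Sam has the top bid and wins; the price is the second-highest bid, $23.7.
Sam's payoff = $33.9 − $23.7 = $10.2. All other bidders lose, so their payoff is 0.

Payoffs: Yusuf $0.0, Bob $0.0, Sam $10.2, Caleb $0.0.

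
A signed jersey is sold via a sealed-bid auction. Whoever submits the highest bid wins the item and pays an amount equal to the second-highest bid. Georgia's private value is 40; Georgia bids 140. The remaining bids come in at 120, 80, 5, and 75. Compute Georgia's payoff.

Highest competing bid: 120.
Georgia's bid 140 is the highest overall, so Georgia wins and pays the second-highest bid, 120.
Payoff = value − price = 40 − 120 = -80.
Overbidding won the item at a price above value — truthful bidding would have avoided this loss.

Payoff = -80.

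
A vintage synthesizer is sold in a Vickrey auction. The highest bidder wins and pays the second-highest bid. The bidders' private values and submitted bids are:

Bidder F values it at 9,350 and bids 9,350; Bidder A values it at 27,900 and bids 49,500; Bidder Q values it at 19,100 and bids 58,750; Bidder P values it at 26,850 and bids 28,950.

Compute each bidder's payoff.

Sorted high to low: Bidder Q 58,750 > Bidder A 49,500 > Bidder P 28,950 > Bidder F 9,350.
Bidder Q has the top bid and wins; the price is the second-highest bid, 49,500.
Bidder Q's payoff = 19,100 − 49,500 = -30,400. All other bidders lose, so their payoff is 0.

Bidder F 0, Bidder A 0, Bidder Q -30,400, Bidder P 0.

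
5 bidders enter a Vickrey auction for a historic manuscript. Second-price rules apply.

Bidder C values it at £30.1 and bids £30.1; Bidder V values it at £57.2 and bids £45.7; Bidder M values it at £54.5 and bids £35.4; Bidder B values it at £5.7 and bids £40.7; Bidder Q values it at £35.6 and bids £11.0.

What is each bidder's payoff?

Bids in descending order: Bidder V £45.7, then Bidder B £40.7, then Bidder M £35.4, then Bidder C £30.1, then Bidder Q £11.0.
Bidder V has the top bid and wins; the price is the second-highest bid, £40.7.
Bidder V's payoff = £57.2 − £40.7 = £16.5. All other bidders lose, so their payoff is 0.

Payoffs: Bidder C £0.0, Bidder V £16.5, Bidder M £0.0, Bidder B £0.0, Bidder Q £0.0.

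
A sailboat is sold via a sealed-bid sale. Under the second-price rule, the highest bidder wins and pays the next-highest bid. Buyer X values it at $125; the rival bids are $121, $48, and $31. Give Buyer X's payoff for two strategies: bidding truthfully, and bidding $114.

The highest competing bid is $121.
Bidding truthfully at $125: Buyer X has the top bid, wins, and pays the second-highest bid $121. Payoff = $125 − $121 = $4.
Bidding $114: the top bid is $121 (a rival), so Buyer X loses. Payoff = $0.
This is the dominant-strategy logic: truthful bidding weakly beats any alternative.

Truthful: $4; alternative: $0.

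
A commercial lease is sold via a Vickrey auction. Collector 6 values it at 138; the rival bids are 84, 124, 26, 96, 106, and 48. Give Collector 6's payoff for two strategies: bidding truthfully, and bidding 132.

The highest competing bid is 124.
Bidding truthfully at 138: Collector 6 has the top bid, wins, and pays the second-highest bid 124. Payoff = 138 − 124 = 14.
Bidding 132: Collector 6 has the top bid, wins, and pays the second-highest bid 124. Payoff = 138 − 124 = 14.

(a) 14  (b) 14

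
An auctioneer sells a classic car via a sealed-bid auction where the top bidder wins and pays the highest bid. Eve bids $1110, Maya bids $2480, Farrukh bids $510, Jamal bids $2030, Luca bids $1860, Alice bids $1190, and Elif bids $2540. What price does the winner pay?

The winner pays $2540.

Sorted high to low: Elif $2540 > Maya $2480 > Jamal $2030 > Luca $1860 > Alice $1190 > Eve $1110 > Farrukh $510.
Elif is the highest bidder, so Elif wins.
Under the first-price rule, the price is the highest bid: $2540.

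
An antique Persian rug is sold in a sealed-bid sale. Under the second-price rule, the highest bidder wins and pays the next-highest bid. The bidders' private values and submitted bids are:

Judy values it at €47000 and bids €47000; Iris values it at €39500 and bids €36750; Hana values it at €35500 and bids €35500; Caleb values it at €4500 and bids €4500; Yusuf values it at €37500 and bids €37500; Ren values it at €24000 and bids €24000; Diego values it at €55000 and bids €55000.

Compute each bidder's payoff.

Payoffs: Judy €0, Iris €0, Hana €0, Caleb €0, Yusuf €0, Ren €0, Diego €8000.

Bids in descending order: Diego €55000; Judy €47000; Yusuf €37500; Iris €36750; Hana €35500; Ren €24000; Caleb €4500.
Diego has the top bid and wins; the price is the second-highest bid, €47000.
Diego's payoff = €55000 − €47000 = €8000. All other bidders lose, so their payoff is 0.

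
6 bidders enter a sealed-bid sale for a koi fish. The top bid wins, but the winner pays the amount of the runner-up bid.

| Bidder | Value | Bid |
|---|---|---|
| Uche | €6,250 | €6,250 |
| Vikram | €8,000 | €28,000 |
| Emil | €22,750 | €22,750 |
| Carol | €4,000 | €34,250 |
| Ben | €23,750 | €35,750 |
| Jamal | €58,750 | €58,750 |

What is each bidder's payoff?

Uche €0, Vikram €0, Emil €0, Carol €0, Ben €0, Jamal €23,000.

Bids in descending order: Jamal €58,750; Ben €35,750; Carol €34,250; Vikram €28,000; Emil €22,750; Uche €6,250.
Jamal has the top bid and wins; the price is the second-highest bid, €35,750.
Jamal's payoff = €58,750 − €35,750 = €23,000. All other bidders lose, so their payoff is 0.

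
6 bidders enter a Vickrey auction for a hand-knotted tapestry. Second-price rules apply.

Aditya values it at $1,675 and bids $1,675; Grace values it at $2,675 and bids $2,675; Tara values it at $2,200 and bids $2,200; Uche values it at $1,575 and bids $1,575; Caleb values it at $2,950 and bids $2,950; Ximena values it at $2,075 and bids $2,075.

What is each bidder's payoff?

Aditya $0, Grace $0, Tara $0, Uche $0, Caleb $275, Ximena $0.

Ranking the bids: Caleb $2,950 > Grace $2,675 > Tara $2,200 > Ximena $2,075 > Aditya $1,675 > Uche $1,575.
Caleb has the top bid and wins; the price is the second-highest bid, $2,675.
Caleb's payoff = $2,950 − $2,675 = $275. All other bidders lose, so their payoff is 0.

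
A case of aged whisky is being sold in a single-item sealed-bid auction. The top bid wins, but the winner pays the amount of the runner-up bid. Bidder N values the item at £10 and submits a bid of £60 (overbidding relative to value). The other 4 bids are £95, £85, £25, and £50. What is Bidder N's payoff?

Highest competing bid: £95.
Bidder N's bid £60 is not the highest, so Bidder N loses, pays nothing, and earns zero payoff.

£0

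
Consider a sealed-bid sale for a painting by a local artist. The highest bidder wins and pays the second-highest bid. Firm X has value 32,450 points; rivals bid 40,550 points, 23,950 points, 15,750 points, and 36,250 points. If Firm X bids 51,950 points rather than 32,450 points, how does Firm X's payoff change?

The highest competing bid is 40,550 points.
Bidding truthfully at 32,450 points: the top bid is 40,550 points (a rival), so Firm X loses. Payoff = 0 points.
Bidding 51,950 points: Firm X has the top bid, wins, and pays the second-highest bid 40,550 points. Payoff = 32,450 points − 40,550 points = -8,100 points.
Change = -8,100 points − 0 points = -8,100 points.

-8,100 points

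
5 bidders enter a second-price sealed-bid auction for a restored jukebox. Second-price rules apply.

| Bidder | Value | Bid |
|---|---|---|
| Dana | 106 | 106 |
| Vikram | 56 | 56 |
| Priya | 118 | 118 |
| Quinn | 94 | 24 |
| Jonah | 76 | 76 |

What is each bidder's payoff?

Ordered from highest: Priya 118, then Dana 106, then Jonah 76, then Vikram 56, then Quinn 24.
Priya has the top bid and wins; the price is the second-highest bid, 106.
Priya's payoff = 118 − 106 = 12. All other bidders lose, so their payoff is 0.

Payoffs: Dana 0, Vikram 0, Priya 12, Quinn 0, Jonah 0.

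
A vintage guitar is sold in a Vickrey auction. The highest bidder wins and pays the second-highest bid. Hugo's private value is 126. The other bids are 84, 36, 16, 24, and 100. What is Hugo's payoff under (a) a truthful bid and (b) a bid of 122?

(a) 26  (b) 26

The highest competing bid is 100.
Bidding truthfully at 126: Hugo has the top bid, wins, and pays the second-highest bid 100. Payoff = 126 − 100 = 26.
Bidding 122: Hugo has the top bid, wins, and pays the second-highest bid 100. Payoff = 126 − 100 = 26.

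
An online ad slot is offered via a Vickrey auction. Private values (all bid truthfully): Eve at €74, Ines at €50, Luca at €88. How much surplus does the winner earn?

Ranking the bids: Luca €88; Eve €74; Ines €50.
Luca wins with the top bid and pays the second-highest, €74.
Surplus = €88 − €74 = €14.

€14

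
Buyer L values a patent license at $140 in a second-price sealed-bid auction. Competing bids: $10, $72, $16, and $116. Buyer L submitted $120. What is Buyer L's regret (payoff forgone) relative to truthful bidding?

The highest competing bid is $116.
Bidding truthfully at $140: Buyer L has the top bid, wins, and pays the second-highest bid $116. Payoff = $140 − $116 = $24.
Bidding $120: Buyer L has the top bid, wins, and pays the second-highest bid $116. Payoff = $140 − $116 = $24.
Regret = truthful payoff − actual payoff = $24 − $24 = $0.

Regret: $0.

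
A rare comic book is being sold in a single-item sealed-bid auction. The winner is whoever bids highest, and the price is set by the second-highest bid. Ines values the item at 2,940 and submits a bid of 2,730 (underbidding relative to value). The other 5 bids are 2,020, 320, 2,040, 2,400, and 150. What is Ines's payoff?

540

Highest competing bid: 2,400.
Ines's bid 2,730 is the highest overall, so Ines wins and pays the second-highest bid, 2,400.
Payoff = value − price = 2,940 − 2,400 = 540.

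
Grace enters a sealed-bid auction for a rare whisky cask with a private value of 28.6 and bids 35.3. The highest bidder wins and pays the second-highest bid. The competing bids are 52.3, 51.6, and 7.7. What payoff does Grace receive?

Highest competing bid: 52.3.
Grace's bid 35.3 is not the highest, so Grace loses, pays nothing, and earns zero payoff.

0.0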